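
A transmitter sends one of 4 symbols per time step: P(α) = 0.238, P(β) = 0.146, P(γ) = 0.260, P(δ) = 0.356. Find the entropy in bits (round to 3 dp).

1.934 bits

H = −Σ pᵢ log₂ pᵢ.
−0.238·log₂(0.238) = 0.4929
−0.146·log₂(0.146) = 0.4053
−0.260·log₂(0.260) = 0.5053
−0.356·log₂(0.356) = 0.5305
Sum ≈ 1.9339 → 1.934 bits.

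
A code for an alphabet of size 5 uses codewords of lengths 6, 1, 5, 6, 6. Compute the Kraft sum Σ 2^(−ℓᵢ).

With common denominator 2^6 = 64: Σ 2^(−ℓᵢ) = 1/64 + 32/64 + 2/64 + 1/64 + 1/64 = 37/64 = 0.578125.

0.578125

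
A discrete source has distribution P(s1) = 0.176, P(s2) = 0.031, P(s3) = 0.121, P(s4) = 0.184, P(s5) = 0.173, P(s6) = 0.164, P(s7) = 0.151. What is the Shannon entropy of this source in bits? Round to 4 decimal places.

H = −Σ pᵢ log₂ pᵢ.
−0.176·log₂(0.176) = 0.4411
−0.031·log₂(0.031) = 0.1554
−0.121·log₂(0.121) = 0.3687
−0.184·log₂(0.184) = 0.4494
−0.173·log₂(0.173) = 0.4379
−0.164·log₂(0.164) = 0.4278
−0.151·log₂(0.151) = 0.4118
Sum ≈ 2.6920 → 2.6920 bits.

2.6920 bits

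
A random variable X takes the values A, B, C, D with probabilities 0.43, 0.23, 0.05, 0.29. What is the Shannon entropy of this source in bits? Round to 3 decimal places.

1.745 bits

H = −Σ pᵢ log₂ pᵢ.
−0.43·log₂(0.43) = 0.5236
−0.23·log₂(0.23) = 0.4877
−0.05·log₂(0.05) = 0.2161
−0.29·log₂(0.29) = 0.5179
Sum ≈ 1.7452 → 1.745 bits.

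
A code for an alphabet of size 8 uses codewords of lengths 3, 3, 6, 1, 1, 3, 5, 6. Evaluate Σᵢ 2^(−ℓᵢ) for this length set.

With common denominator 2^6 = 64: Σ 2^(−ℓᵢ) = 8/64 + 8/64 + 1/64 + 32/64 + 32/64 + 8/64 + 2/64 + 1/64 = 92/64 = 1.4375.

1.4375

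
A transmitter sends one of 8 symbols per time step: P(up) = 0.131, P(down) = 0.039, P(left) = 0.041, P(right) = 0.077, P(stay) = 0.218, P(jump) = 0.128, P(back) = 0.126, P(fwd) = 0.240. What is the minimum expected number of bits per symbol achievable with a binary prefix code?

Repeatedly combine the two least-probable nodes; the expected code length is the sum of the merged weights.
merge 39/1000 + 41/1000 → 2/25
merge 77/1000 + 2/25 → 157/1000
merge 63/500 + 16/125 → 127/500
merge 131/1000 + 157/1000 → 36/125
merge 109/500 + 6/25 → 229/500
merge 127/500 + 36/125 → 271/500
merge 229/500 + 271/500 → 1
L = 2/25 + 157/1000 + 127/500 + 36/125 + 229/500 + 271/500 + 1 = 2779/1000 = 2.779 bits/symbol.

2.779 bits/symbol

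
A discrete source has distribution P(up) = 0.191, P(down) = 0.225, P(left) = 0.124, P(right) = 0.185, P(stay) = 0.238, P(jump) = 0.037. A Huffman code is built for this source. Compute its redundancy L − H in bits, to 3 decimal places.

Entropy H = −Σ p log₂ p ≈ 2.4331 bits.
Huffman merges: 37/1000+31/250→161/1000; 161/1000+37/200→173/500; 191/1000+9/40→52/125; 119/500+173/500→73/125; 52/125+73/125→1. L = 2507/1000 ≈ 2.5070.
L − H = 2.5070 − 2.4331 = 0.074 bits.

0.074 bits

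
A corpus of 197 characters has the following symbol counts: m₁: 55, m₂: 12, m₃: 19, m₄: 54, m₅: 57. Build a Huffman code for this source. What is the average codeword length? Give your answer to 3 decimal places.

Probabilities are the counts divided by 197.
Repeatedly combine the two least-probable nodes; the expected code length is the sum of the merged weights.
merge 12/197 + 19/197 → 31/197
merge 31/197 + 54/197 → 85/197
merge 55/197 + 57/197 → 112/197
merge 85/197 + 112/197 → 1
L = 31/197 + 85/197 + 112/197 + 1 = 425/197 ≈ 2.157 bits/symbol.

2.157 bits/symbol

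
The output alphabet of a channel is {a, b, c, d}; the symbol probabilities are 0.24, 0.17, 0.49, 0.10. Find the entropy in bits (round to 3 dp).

H = −Σ pᵢ log₂ pᵢ.
−0.24·log₂(0.24) = 0.4941
−0.17·log₂(0.17) = 0.4346
−0.49·log₂(0.49) = 0.5043
−0.10·log₂(0.10) = 0.3322
Sum ≈ 1.7652 → 1.765 bits.

1.765 bits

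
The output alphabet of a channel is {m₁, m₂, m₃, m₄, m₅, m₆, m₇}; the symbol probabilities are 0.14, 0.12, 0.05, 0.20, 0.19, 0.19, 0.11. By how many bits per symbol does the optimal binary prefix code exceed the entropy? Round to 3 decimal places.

0.065 bits

Entropy H = −Σ p log₂ p ≈ 2.7054 bits.
Huffman merges: 1/20+11/100→4/25; 3/25+7/50→13/50; 4/25+19/100→7/20; 19/100+1/5→39/100; 13/50+7/20→61/100; 39/100+61/100→1. L = 277/100 ≈ 2.7700.
L − H = 2.7700 − 2.7054 = 0.065 bits.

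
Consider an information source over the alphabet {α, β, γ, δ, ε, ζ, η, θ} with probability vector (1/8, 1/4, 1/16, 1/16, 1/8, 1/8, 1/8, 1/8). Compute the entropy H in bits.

Each probability is a power of 1/2, so log₂(1/p) is an integer.
H = Σ p·log₂(1/p) = 1/8·3 + 1/4·2 + 1/16·4 + 1/16·4 + 1/8·3 + 1/8·3 + 1/8·3 + 1/8·3 = 2.875 bits.

2.875 bits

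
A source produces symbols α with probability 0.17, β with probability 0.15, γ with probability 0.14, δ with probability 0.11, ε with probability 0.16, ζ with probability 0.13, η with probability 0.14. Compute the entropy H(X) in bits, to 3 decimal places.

H = −Σ pᵢ log₂ pᵢ.
−0.17·log₂(0.17) = 0.4346
−0.15·log₂(0.15) = 0.4105
−0.14·log₂(0.14) = 0.3971
−0.11·log₂(0.11) = 0.3503
−0.16·log₂(0.16) = 0.4230
−0.13·log₂(0.13) = 0.3826
−0.14·log₂(0.14) = 0.3971
Sum ≈ 2.7953 → 2.795 bits.

2.795 bits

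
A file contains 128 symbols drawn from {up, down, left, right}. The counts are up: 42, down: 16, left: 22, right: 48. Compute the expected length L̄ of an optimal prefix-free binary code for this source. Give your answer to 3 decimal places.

1.922 bits/symbol

Probabilities are the counts divided by 128.
Repeatedly combine the two least-probable nodes; the expected code length is the sum of the merged weights.
merge 1/8 + 11/64 → 19/64
merge 19/64 + 21/64 → 5/8
merge 3/8 + 5/8 → 1
L = 19/64 + 5/8 + 1 = 123/64 ≈ 1.922 bits/symbol.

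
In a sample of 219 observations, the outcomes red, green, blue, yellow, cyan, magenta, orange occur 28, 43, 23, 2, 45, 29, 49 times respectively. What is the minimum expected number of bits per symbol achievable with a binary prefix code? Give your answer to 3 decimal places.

Probabilities are the counts divided by 219.
Repeatedly combine the two least-probable nodes; the expected code length is the sum of the merged weights.
merge 2/219 + 23/219 → 25/219
merge 25/219 + 28/219 → 53/219
merge 29/219 + 43/219 → 24/73
merge 15/73 + 49/219 → 94/219
merge 53/219 + 24/73 → 125/219
merge 94/219 + 125/219 → 1
L = 25/219 + 53/219 + 24/73 + 94/219 + 125/219 + 1 = 196/73 ≈ 2.685 bits/symbol.

2.685 bits/symbol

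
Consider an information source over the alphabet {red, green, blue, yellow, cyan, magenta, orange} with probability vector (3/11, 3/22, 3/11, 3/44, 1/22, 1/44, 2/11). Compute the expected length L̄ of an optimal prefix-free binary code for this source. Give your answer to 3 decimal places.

Repeatedly combine the two least-probable nodes; the expected code length is the sum of the merged weights.
merge 1/44 + 1/22 → 3/44
merge 3/44 + 3/44 → 3/22
merge 3/22 + 3/22 → 3/11
merge 2/11 + 3/11 → 5/11
merge 3/11 + 3/11 → 6/11
merge 5/11 + 6/11 → 1
L = 3/44 + 3/22 + 3/11 + 5/11 + 6/11 + 1 = 109/44 ≈ 2.477 bits/symbol.

2.477 bits/symbol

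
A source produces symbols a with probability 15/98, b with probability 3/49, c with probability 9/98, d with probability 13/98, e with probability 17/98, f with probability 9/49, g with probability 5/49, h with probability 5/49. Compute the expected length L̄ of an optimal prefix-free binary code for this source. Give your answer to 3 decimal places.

Repeatedly combine the two least-probable nodes; the expected code length is the sum of the merged weights.
merge 3/49 + 9/98 → 15/98
merge 5/49 + 5/49 → 10/49
merge 13/98 + 15/98 → 2/7
merge 15/98 + 17/98 → 16/49
merge 9/49 + 10/49 → 19/49
merge 2/7 + 16/49 → 30/49
merge 19/49 + 30/49 → 1
L = 15/98 + 10/49 + 2/7 + 16/49 + 19/49 + 30/49 + 1 = 291/98 ≈ 2.969 bits/symbol.

2.969 bits/symbol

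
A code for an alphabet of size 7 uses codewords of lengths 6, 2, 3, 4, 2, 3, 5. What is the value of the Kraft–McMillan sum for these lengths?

0.859375

With common denominator 2^6 = 64: Σ 2^(−ℓᵢ) = 1/64 + 16/64 + 8/64 + 4/64 + 16/64 + 8/64 + 2/64 = 55/64 = 0.859375.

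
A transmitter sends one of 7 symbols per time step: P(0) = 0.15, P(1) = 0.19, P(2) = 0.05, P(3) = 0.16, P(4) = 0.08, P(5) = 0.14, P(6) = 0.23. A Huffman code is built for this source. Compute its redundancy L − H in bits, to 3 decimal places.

Entropy H = −Σ p log₂ p ≈ 2.6812 bits.
Huffman merges: 1/20+2/25→13/100; 13/100+7/50→27/100; 3/20+4/25→31/100; 19/100+23/100→21/50; 27/100+31/100→29/50; 21/50+29/50→1. L = 271/100 ≈ 2.7100.
L − H = 2.7100 − 2.6812 = 0.029 bits.

0.029 bits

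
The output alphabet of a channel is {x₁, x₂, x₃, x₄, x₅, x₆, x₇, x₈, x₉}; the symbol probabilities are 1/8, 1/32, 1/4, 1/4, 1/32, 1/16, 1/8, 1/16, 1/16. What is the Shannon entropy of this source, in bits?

Each probability is a power of 1/2, so log₂(1/p) is an integer.
H = Σ p·log₂(1/p) = 1/8·3 + 1/32·5 + 1/4·2 + 1/4·2 + 1/32·5 + 1/16·4 + 1/8·3 + 1/16·4 + 1/16·4 = 2.8125 bits.

2.8125 bits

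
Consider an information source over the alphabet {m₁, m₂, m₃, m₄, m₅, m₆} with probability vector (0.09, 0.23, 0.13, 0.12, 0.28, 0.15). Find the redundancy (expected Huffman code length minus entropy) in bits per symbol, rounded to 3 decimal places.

Entropy H = −Σ p log₂ p ≈ 2.4748 bits.
Huffman merges: 9/100+3/25→21/100; 13/100+3/20→7/25; 21/100+23/100→11/25; 7/25+7/25→14/25; 11/25+14/25→1. L = 249/100 ≈ 2.4900.
L − H = 2.4900 − 2.4748 = 0.015 bits.

0.015 bits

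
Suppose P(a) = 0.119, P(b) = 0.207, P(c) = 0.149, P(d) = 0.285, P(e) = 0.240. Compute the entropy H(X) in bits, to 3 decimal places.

H = −Σ pᵢ log₂ pᵢ.
−0.119·log₂(0.119) = 0.3654
−0.207·log₂(0.207) = 0.4704
−0.149·log₂(0.149) = 0.4092
−0.285·log₂(0.285) = 0.5161
−0.240·log₂(0.240) = 0.4941
Sum ≈ 2.2553 → 2.255 bits.

2.255 bits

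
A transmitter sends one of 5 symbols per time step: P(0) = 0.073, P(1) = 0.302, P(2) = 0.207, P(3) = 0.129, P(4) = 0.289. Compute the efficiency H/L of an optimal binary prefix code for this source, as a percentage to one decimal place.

98.4%

Entropy H = −Σ p log₂ p ≈ 2.1664 bits.
Huffman merges: 73/1000+129/1000→101/500; 101/500+207/1000→409/1000; 289/1000+151/500→591/1000; 409/1000+591/1000→1. L = 1101/500 ≈ 2.2020.
Efficiency = H/L = 2.1664/2.2020 = 98.4%.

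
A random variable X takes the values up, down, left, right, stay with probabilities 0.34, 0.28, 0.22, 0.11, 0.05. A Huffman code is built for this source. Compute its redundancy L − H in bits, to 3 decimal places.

Entropy H = −Σ p log₂ p ≈ 2.0904 bits.
Huffman merges: 1/20+11/100→4/25; 4/25+11/50→19/50; 7/25+17/50→31/50; 19/50+31/50→1. L = 54/25 ≈ 2.1600.
L − H = 2.1600 − 2.0904 = 0.070 bits.

0.070 bits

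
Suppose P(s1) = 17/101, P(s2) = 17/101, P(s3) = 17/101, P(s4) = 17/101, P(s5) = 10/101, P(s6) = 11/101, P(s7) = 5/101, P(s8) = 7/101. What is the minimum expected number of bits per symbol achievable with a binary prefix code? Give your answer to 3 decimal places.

Repeatedly combine the two least-probable nodes; the expected code length is the sum of the merged weights.
merge 5/101 + 7/101 → 12/101
merge 10/101 + 11/101 → 21/101
merge 12/101 + 17/101 → 29/101
merge 17/101 + 17/101 → 34/101
merge 17/101 + 21/101 → 38/101
merge 29/101 + 34/101 → 63/101
merge 38/101 + 63/101 → 1
L = 12/101 + 21/101 + 29/101 + 34/101 + 38/101 + 63/101 + 1 = 298/101 ≈ 2.950 bits/symbol.

2.950 bits/symbol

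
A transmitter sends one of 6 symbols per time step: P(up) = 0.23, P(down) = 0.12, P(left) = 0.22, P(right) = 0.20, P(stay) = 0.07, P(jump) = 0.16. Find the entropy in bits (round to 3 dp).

2.491 bits

H = −Σ pᵢ log₂ pᵢ.
−0.23·log₂(0.23) = 0.4877
−0.12·log₂(0.12) = 0.3671
−0.22·log₂(0.22) = 0.4806
−0.20·log₂(0.20) = 0.4644
−0.07·log₂(0.07) = 0.2686
−0.16·log₂(0.16) = 0.4230
Sum ≈ 2.4913 → 2.491 bits.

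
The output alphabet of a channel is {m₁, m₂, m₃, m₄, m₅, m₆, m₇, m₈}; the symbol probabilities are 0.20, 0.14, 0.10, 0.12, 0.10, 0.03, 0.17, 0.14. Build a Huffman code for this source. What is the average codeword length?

Repeatedly combine the two least-probable nodes; the expected code length is the sum of the merged weights.
merge 3/100 + 1/10 → 13/100
merge 1/10 + 3/25 → 11/50
merge 13/100 + 7/50 → 27/100
merge 7/50 + 17/100 → 31/100
merge 1/5 + 11/50 → 21/50
merge 27/100 + 31/100 → 29/50
merge 21/50 + 29/50 → 1
L = 13/100 + 11/50 + 27/100 + 31/100 + 21/50 + 29/50 + 1 = 293/100 = 2.93 bits/symbol.

2.93 bits/symbol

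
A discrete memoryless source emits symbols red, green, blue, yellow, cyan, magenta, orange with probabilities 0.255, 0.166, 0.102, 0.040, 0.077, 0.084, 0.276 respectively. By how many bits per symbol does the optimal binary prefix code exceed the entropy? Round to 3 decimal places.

0.034 bits

Entropy H = −Σ p log₂ p ≈ 2.5521 bits.
Huffman merges: 1/25+77/1000→117/1000; 21/250+51/500→93/500; 117/1000+83/500→283/1000; 93/500+51/200→441/1000; 69/250+283/1000→559/1000; 441/1000+559/1000→1. L = 1293/500 ≈ 2.5860.
L − H = 2.5860 − 2.5521 = 0.034 bits.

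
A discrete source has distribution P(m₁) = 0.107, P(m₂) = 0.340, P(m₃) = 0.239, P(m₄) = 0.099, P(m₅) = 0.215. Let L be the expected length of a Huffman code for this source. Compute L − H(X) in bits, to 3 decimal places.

Entropy H = −Σ p log₂ p ≈ 2.1748 bits.
Huffman merges: 99/1000+107/1000→103/500; 103/500+43/200→421/1000; 239/1000+17/50→579/1000; 421/1000+579/1000→1. L = 1103/500 ≈ 2.2060.
L − H = 2.2060 − 2.1748 = 0.031 bits.

0.031 bits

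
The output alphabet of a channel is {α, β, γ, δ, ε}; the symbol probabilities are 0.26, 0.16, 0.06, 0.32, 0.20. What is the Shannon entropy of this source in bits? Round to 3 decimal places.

H = −Σ pᵢ log₂ pᵢ.
−0.26·log₂(0.26) = 0.5053
−0.16·log₂(0.16) = 0.4230
−0.06·log₂(0.06) = 0.2435
−0.32·log₂(0.32) = 0.5260
−0.20·log₂(0.20) = 0.4644
Sum ≈ 2.1623 → 2.162 bits.

2.162 bits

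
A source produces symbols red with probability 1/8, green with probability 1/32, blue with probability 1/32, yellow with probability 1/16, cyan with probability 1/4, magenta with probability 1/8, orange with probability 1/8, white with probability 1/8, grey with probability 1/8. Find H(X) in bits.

2.9375 bits

Each probability is a power of 1/2, so log₂(1/p) is an integer.
H = Σ p·log₂(1/p) = 1/8·3 + 1/32·5 + 1/32·5 + 1/16·4 + 1/4·2 + 1/8·3 + 1/8·3 + 1/8·3 + 1/8·3 = 2.9375 bits.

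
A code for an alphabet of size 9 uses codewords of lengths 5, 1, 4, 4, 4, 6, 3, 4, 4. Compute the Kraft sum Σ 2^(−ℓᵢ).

0.984375

With common denominator 2^6 = 64: Σ 2^(−ℓᵢ) = 2/64 + 32/64 + 4/64 + 4/64 + 4/64 + 1/64 + 8/64 + 4/64 + 4/64 = 63/64 = 0.984375.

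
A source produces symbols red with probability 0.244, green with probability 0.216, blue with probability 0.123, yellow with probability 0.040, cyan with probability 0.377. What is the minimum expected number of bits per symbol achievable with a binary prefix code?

2.163 bits/symbol

Repeatedly combine the two least-probable nodes; the expected code length is the sum of the merged weights.
merge 1/25 + 123/1000 → 163/1000
merge 163/1000 + 27/125 → 379/1000
merge 61/250 + 377/1000 → 621/1000
merge 379/1000 + 621/1000 → 1
L = 163/1000 + 379/1000 + 621/1000 + 1 = 2163/1000 = 2.163 bits/symbol.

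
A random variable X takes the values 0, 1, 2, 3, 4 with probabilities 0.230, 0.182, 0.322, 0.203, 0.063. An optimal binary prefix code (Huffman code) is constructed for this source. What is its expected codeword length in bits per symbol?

Repeatedly combine the two least-probable nodes; the expected code length is the sum of the merged weights.
merge 63/1000 + 91/500 → 49/200
merge 203/1000 + 23/100 → 433/1000
merge 49/200 + 161/500 → 567/1000
merge 433/1000 + 567/1000 → 1
L = 49/200 + 433/1000 + 567/1000 + 1 = 449/200 = 2.245 bits/symbol.

2.245 bits/symbol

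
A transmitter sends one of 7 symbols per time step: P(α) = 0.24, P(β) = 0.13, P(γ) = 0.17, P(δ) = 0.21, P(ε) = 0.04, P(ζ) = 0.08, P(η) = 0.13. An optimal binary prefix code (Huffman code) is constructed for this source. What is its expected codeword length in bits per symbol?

Repeatedly combine the two least-probable nodes; the expected code length is the sum of the merged weights.
merge 1/25 + 2/25 → 3/25
merge 3/25 + 13/100 → 1/4
merge 13/100 + 17/100 → 3/10
merge 21/100 + 6/25 → 9/20
merge 1/4 + 3/10 → 11/20
merge 9/20 + 11/20 → 1
L = 3/25 + 1/4 + 3/10 + 9/20 + 11/20 + 1 = 267/100 = 2.67 bits/symbol.

2.67 bits/symbol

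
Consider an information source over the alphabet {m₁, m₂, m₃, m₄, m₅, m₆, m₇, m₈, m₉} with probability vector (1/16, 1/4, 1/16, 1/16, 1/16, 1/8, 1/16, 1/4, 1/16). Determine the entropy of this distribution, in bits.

Each probability is a power of 1/2, so log₂(1/p) is an integer.
H = Σ p·log₂(1/p) = 1/16·4 + 1/4·2 + 1/16·4 + 1/16·4 + 1/16·4 + 1/8·3 + 1/16·4 + 1/4·2 + 1/16·4 = 2.875 bits.

2.875 bits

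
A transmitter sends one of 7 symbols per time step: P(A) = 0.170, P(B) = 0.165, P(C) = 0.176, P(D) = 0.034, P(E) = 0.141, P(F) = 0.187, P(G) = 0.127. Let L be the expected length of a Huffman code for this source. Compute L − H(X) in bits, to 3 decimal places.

0.099 bits

Entropy H = −Σ p log₂ p ≈ 2.6994 bits.
Huffman merges: 17/500+127/1000→161/1000; 141/1000+161/1000→151/500; 33/200+17/100→67/200; 22/125+187/1000→363/1000; 151/500+67/200→637/1000; 363/1000+637/1000→1. L = 1399/500 ≈ 2.7980.
L − H = 2.7980 − 2.6994 = 0.099 bits.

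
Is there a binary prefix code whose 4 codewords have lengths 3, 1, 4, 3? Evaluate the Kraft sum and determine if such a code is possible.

With common denominator 2^4 = 16: Σ 2^(−ℓᵢ) = 2/16 + 8/16 + 1/16 + 2/16 = 13/16 = 0.8125.
Kraft's inequality requires Σ ≤ 1; here Σ = 0.8125 ≤ 1, so such a prefix code exists.

0.8125; yes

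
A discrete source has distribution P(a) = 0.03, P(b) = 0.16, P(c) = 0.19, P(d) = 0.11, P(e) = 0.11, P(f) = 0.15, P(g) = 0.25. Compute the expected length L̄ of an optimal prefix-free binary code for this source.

2.7 bits/symbol

Repeatedly combine the two least-probable nodes; the expected code length is the sum of the merged weights.
merge 3/100 + 11/100 → 7/50
merge 11/100 + 7/50 → 1/4
merge 3/20 + 4/25 → 31/100
merge 19/100 + 1/4 → 11/25
merge 1/4 + 31/100 → 14/25
merge 11/25 + 14/25 → 1
L = 7/50 + 1/4 + 31/100 + 11/25 + 14/25 + 1 = 27/10 = 2.7 bits/symbol.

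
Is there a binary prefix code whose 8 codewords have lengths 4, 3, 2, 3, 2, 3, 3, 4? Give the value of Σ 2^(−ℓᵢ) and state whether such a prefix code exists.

With common denominator 2^4 = 16: Σ 2^(−ℓᵢ) = 1/16 + 2/16 + 4/16 + 2/16 + 4/16 + 2/16 + 2/16 + 1/16 = 18/16 = 1.125.
Kraft's inequality requires Σ ≤ 1; here Σ = 1.125 > 1, so no such prefix code exists.

1.125; no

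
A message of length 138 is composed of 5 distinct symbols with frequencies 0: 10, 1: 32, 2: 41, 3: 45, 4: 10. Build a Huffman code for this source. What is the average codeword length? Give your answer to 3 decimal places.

2.145 bits/symbol

Probabilities are the counts divided by 138.
Repeatedly combine the two least-probable nodes; the expected code length is the sum of the merged weights.
merge 5/69 + 5/69 → 10/69
merge 10/69 + 16/69 → 26/69
merge 41/138 + 15/46 → 43/69
merge 26/69 + 43/69 → 1
L = 10/69 + 26/69 + 43/69 + 1 = 148/69 ≈ 2.145 bits/symbol.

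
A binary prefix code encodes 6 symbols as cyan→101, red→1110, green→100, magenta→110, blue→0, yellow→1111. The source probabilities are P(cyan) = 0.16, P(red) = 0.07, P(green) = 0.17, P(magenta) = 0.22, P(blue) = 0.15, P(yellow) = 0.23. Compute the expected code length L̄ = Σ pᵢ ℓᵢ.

L̄ = Σ pᵢ·ℓᵢ = 0.16·3 + 0.07·4 + 0.17·3 + 0.22·3 + 0.15·1 + 0.23·4 = 3 bits/symbol.

3 bits/symbol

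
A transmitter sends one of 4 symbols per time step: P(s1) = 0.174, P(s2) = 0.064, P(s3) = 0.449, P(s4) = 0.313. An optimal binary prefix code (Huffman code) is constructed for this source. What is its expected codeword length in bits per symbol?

Repeatedly combine the two least-probable nodes; the expected code length is the sum of the merged weights.
merge 8/125 + 87/500 → 119/500
merge 119/500 + 313/1000 → 551/1000
merge 449/1000 + 551/1000 → 1
L = 119/500 + 551/1000 + 1 = 1789/1000 = 1.789 bits/symbol.

1.789 bits/symbol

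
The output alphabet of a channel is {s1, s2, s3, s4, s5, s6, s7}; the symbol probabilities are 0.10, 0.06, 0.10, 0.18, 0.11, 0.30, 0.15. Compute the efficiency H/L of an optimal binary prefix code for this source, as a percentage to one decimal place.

Entropy H = −Σ p log₂ p ≈ 2.6351 bits.
Huffman merges: 3/50+1/10→4/25; 1/10+11/100→21/100; 3/20+4/25→31/100; 9/50+21/100→39/100; 3/10+31/100→61/100; 39/100+61/100→1. L = 67/25 ≈ 2.6800.
Efficiency = H/L = 2.6351/2.6800 = 98.3%.

98.3%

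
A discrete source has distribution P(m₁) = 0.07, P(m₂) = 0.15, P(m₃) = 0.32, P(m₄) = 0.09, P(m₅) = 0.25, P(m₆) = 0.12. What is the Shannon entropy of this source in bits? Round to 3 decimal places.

H = −Σ pᵢ log₂ pᵢ.
−0.07·log₂(0.07) = 0.2686
−0.15·log₂(0.15) = 0.4105
−0.32·log₂(0.32) = 0.5260
−0.09·log₂(0.09) = 0.3127
−0.25·log₂(0.25) = 0.5000
−0.12·log₂(0.12) = 0.3671
Sum ≈ 2.3849 → 2.385 bits.

2.385 bits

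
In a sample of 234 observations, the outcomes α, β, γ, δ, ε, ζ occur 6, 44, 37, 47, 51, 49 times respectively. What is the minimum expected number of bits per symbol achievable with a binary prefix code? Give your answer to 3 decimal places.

Probabilities are the counts divided by 234.
Repeatedly combine the two least-probable nodes; the expected code length is the sum of the merged weights.
merge 1/39 + 37/234 → 43/234
merge 43/234 + 22/117 → 29/78
merge 47/234 + 49/234 → 16/39
merge 17/78 + 29/78 → 23/39
merge 16/39 + 23/39 → 1
L = 43/234 + 29/78 + 16/39 + 23/39 + 1 = 23/9 ≈ 2.556 bits/symbol.

2.556 bits/symbol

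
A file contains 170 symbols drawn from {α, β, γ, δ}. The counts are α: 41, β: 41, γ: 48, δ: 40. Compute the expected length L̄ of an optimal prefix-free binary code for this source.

Probabilities are the counts divided by 170.
Repeatedly combine the two least-probable nodes; the expected code length is the sum of the merged weights.
merge 4/17 + 41/170 → 81/170
merge 41/170 + 24/85 → 89/170
merge 81/170 + 89/170 → 1
L = 81/170 + 89/170 + 1 = 2 bits/symbol.

2 bits/symbol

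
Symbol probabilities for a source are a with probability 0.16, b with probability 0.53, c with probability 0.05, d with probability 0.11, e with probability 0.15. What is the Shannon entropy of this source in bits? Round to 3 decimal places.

H = −Σ pᵢ log₂ pᵢ.
−0.16·log₂(0.16) = 0.4230
−0.53·log₂(0.53) = 0.4854
−0.05·log₂(0.05) = 0.2161
−0.11·log₂(0.11) = 0.3503
−0.15·log₂(0.15) = 0.4105
Sum ≈ 1.8854 → 1.885 bits.

1.885 bits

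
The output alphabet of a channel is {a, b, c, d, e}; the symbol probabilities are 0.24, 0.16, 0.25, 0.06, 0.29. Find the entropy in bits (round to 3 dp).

2.179 bits

H = −Σ pᵢ log₂ pᵢ.
−0.24·log₂(0.24) = 0.4941
−0.16·log₂(0.16) = 0.4230
−0.25·log₂(0.25) = 0.5000
−0.06·log₂(0.06) = 0.2435
−0.29·log₂(0.29) = 0.5179
Sum ≈ 2.1786 → 2.179 bits.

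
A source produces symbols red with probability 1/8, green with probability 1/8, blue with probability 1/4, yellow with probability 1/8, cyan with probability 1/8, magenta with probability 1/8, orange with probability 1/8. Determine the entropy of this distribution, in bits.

Each probability is a power of 1/2, so log₂(1/p) is an integer.
H = Σ p·log₂(1/p) = 1/8·3 + 1/8·3 + 1/4·2 + 1/8·3 + 1/8·3 + 1/8·3 + 1/8·3 = 2.75 bits.

2.75 bits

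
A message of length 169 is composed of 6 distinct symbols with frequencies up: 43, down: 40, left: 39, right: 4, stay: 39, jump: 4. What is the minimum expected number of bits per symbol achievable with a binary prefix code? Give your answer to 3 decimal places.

Probabilities are the counts divided by 169.
Repeatedly combine the two least-probable nodes; the expected code length is the sum of the merged weights.
merge 4/169 + 4/169 → 8/169
merge 8/169 + 3/13 → 47/169
merge 3/13 + 40/169 → 79/169
merge 43/169 + 47/169 → 90/169
merge 79/169 + 90/169 → 1
L = 8/169 + 47/169 + 79/169 + 90/169 + 1 = 393/169 ≈ 2.325 bits/symbol.

2.325 bits/symbol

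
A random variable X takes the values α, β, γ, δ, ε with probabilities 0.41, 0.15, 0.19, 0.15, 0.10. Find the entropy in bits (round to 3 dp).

2.136 bits

H = −Σ pᵢ log₂ pᵢ.
−0.41·log₂(0.41) = 0.5274
−0.15·log₂(0.15) = 0.4105
−0.19·log₂(0.19) = 0.4552
−0.15·log₂(0.15) = 0.4105
−0.10·log₂(0.10) = 0.3322
Sum ≈ 2.1359 → 2.136 bits.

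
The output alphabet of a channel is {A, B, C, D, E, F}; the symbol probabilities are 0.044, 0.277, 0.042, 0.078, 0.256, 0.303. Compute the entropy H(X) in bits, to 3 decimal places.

2.216 bits

H = −Σ pᵢ log₂ pᵢ.
−0.044·log₂(0.044) = 0.1983
−0.277·log₂(0.277) = 0.5130
−0.042·log₂(0.042) = 0.1921
−0.078·log₂(0.078) = 0.2871
−0.256·log₂(0.256) = 0.5032
−0.303·log₂(0.303) = 0.5220
Sum ≈ 2.2156 → 2.216 bits.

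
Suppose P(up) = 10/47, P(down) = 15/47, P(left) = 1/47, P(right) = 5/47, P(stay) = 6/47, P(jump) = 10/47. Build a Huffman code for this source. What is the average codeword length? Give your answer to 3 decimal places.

Repeatedly combine the two least-probable nodes; the expected code length is the sum of the merged weights.
merge 1/47 + 5/47 → 6/47
merge 6/47 + 6/47 → 12/47
merge 10/47 + 10/47 → 20/47
merge 12/47 + 15/47 → 27/47
merge 20/47 + 27/47 → 1
L = 6/47 + 12/47 + 20/47 + 27/47 + 1 = 112/47 ≈ 2.383 bits/symbol.

2.383 bits/symbol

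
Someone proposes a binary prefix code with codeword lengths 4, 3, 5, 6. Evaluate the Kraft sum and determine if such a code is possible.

0.234375; yes

With common denominator 2^6 = 64: Σ 2^(−ℓᵢ) = 4/64 + 8/64 + 2/64 + 1/64 = 15/64 = 0.234375.
Kraft's inequality requires Σ ≤ 1; here Σ = 0.234375 ≤ 1, so such a prefix code exists.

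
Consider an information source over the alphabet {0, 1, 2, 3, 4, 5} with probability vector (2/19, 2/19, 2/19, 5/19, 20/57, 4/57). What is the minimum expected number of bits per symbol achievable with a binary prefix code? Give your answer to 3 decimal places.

2.386 bits/symbol

Repeatedly combine the two least-probable nodes; the expected code length is the sum of the merged weights.
merge 4/57 + 2/19 → 10/57
merge 2/19 + 2/19 → 4/19
merge 10/57 + 4/19 → 22/57
merge 5/19 + 20/57 → 35/57
merge 22/57 + 35/57 → 1
L = 10/57 + 4/19 + 22/57 + 35/57 + 1 = 136/57 ≈ 2.386 bits/symbol.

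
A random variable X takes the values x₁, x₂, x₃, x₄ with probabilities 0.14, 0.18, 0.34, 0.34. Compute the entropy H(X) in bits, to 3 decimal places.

1.901 bits

H = −Σ pᵢ log₂ pᵢ.
−0.14·log₂(0.14) = 0.3971
−0.18·log₂(0.18) = 0.4453
−0.34·log₂(0.34) = 0.5292
−0.34·log₂(0.34) = 0.5292
Sum ≈ 1.9008 → 1.901 bits.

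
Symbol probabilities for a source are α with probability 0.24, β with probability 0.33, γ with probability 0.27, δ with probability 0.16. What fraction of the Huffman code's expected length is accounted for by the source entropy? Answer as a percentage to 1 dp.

Entropy H = −Σ p log₂ p ≈ 1.9550 bits.
Huffman merges: 4/25+6/25→2/5; 27/100+33/100→3/5; 2/5+3/5→1. L = 2 ≈ 2.0000.
Efficiency = H/L = 1.9550/2.0000 = 97.7%.

97.7%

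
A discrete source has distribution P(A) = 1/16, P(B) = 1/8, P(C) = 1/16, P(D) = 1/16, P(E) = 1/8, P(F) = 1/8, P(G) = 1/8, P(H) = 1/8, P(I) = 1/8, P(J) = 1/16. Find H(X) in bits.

Each probability is a power of 1/2, so log₂(1/p) is an integer.
H = Σ p·log₂(1/p) = 1/16·4 + 1/8·3 + 1/16·4 + 1/16·4 + 1/8·3 + 1/8·3 + 1/8·3 + 1/8·3 + 1/8·3 + 1/16·4 = 3.25 bits.

3.25 bits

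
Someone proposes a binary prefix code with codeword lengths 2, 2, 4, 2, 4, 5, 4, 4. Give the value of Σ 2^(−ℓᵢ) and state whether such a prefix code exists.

With common denominator 2^5 = 32: Σ 2^(−ℓᵢ) = 8/32 + 8/32 + 2/32 + 8/32 + 2/32 + 1/32 + 2/32 + 2/32 = 33/32 = 1.03125.
Kraft's inequality requires Σ ≤ 1; here Σ = 1.03125 > 1, so no such prefix code exists.

1.03125; no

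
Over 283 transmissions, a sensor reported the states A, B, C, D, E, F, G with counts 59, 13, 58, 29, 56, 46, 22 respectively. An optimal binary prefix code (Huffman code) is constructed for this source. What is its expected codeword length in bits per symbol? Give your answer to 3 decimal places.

2.710 bits/symbol

Probabilities are the counts divided by 283.
Repeatedly combine the two least-probable nodes; the expected code length is the sum of the merged weights.
merge 13/283 + 22/283 → 35/283
merge 29/283 + 35/283 → 64/283
merge 46/283 + 56/283 → 102/283
merge 58/283 + 59/283 → 117/283
merge 64/283 + 102/283 → 166/283
merge 117/283 + 166/283 → 1
L = 35/283 + 64/283 + 102/283 + 117/283 + 166/283 + 1 = 767/283 ≈ 2.710 bits/symbol.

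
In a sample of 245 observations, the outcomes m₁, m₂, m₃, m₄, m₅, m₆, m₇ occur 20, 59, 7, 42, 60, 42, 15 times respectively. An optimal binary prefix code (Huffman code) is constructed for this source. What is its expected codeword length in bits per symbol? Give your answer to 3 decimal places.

2.604 bits/symbol

Probabilities are the counts divided by 245.
Repeatedly combine the two least-probable nodes; the expected code length is the sum of the merged weights.
merge 1/35 + 3/49 → 22/245
merge 4/49 + 22/245 → 6/35
merge 6/35 + 6/35 → 12/35
merge 6/35 + 59/245 → 101/245
merge 12/49 + 12/35 → 144/245
merge 101/245 + 144/245 → 1
L = 22/245 + 6/35 + 12/35 + 101/245 + 144/245 + 1 = 638/245 ≈ 2.604 bits/symbol.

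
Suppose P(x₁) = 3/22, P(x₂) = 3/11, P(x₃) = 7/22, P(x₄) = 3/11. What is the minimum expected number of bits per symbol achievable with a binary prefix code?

Repeatedly combine the two least-probable nodes; the expected code length is the sum of the merged weights.
merge 3/22 + 3/11 → 9/22
merge 3/11 + 7/22 → 13/22
merge 9/22 + 13/22 → 1
L = 9/22 + 13/22 + 1 = 2 bits/symbol.

2 bits/symbol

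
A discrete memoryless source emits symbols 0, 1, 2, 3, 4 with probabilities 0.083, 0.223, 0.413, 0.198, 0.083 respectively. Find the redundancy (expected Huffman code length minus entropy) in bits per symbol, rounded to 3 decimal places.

Entropy H = −Σ p log₂ p ≈ 2.0683 bits.
Huffman merges: 83/1000+83/1000→83/500; 83/500+99/500→91/250; 223/1000+91/250→587/1000; 413/1000+587/1000→1. L = 2117/1000 ≈ 2.1170.
L − H = 2.1170 − 2.0683 = 0.049 bits.

0.049 bits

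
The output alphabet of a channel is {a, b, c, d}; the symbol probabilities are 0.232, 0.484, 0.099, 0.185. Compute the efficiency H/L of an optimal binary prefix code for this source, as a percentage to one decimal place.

98.7%

Entropy H = −Σ p log₂ p ≈ 1.7764 bits.
Huffman merges: 99/1000+37/200→71/250; 29/125+71/250→129/250; 121/250+129/250→1. L = 9/5 ≈ 1.8000.
Efficiency = H/L = 1.7764/1.8000 = 98.7%.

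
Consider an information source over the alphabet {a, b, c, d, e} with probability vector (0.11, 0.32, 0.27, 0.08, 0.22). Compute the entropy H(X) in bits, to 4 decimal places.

2.1584 bits

H = −Σ pᵢ log₂ pᵢ.
−0.11·log₂(0.11) = 0.3503
−0.32·log₂(0.32) = 0.5260
−0.27·log₂(0.27) = 0.5100
−0.08·log₂(0.08) = 0.2915
−0.22·log₂(0.22) = 0.4806
Sum ≈ 2.1584 → 2.1584 bits.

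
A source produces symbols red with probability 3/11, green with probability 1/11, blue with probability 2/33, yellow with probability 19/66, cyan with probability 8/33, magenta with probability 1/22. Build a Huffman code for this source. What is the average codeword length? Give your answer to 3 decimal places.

2.303 bits/symbol

Repeatedly combine the two least-probable nodes; the expected code length is the sum of the merged weights.
merge 1/22 + 2/33 → 7/66
merge 1/11 + 7/66 → 13/66
merge 13/66 + 8/33 → 29/66
merge 3/11 + 19/66 → 37/66
merge 29/66 + 37/66 → 1
L = 7/66 + 13/66 + 29/66 + 37/66 + 1 = 76/33 ≈ 2.303 bits/symbol.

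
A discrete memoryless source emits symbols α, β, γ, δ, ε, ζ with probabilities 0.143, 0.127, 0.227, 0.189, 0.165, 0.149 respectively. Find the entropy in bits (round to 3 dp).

H = −Σ pᵢ log₂ pᵢ.
−0.143·log₂(0.143) = 0.4012
−0.127·log₂(0.127) = 0.3781
−0.227·log₂(0.227) = 0.4856
−0.189·log₂(0.189) = 0.4543
−0.165·log₂(0.165) = 0.4289
−0.149·log₂(0.149) = 0.4092
Sum ≈ 2.5574 → 2.557 bits.

2.557 bits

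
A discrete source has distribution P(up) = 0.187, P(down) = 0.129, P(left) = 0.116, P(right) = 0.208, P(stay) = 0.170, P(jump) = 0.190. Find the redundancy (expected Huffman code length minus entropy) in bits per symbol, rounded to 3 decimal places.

Entropy H = −Σ p log₂ p ≈ 2.5550 bits.
Huffman merges: 29/250+129/1000→49/200; 17/100+187/1000→357/1000; 19/100+26/125→199/500; 49/200+357/1000→301/500; 199/500+301/500→1. L = 1301/500 ≈ 2.6020.
L − H = 2.6020 − 2.5550 = 0.047 bits.

0.047 bits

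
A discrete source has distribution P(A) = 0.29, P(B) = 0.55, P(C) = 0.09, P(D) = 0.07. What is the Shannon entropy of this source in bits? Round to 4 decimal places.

H = −Σ pᵢ log₂ pᵢ.
−0.29·log₂(0.29) = 0.5179
−0.55·log₂(0.55) = 0.4744
−0.09·log₂(0.09) = 0.3127
−0.07·log₂(0.07) = 0.2686
Sum ≈ 1.5735 → 1.5735 bits.

1.5735 bits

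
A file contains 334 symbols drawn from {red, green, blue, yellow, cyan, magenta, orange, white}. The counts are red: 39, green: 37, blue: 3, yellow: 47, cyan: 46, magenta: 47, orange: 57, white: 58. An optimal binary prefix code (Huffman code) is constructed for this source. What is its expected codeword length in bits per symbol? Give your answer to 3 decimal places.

2.946 bits/symbol

Probabilities are the counts divided by 334.
Repeatedly combine the two least-probable nodes; the expected code length is the sum of the merged weights.
merge 3/334 + 37/334 → 20/167
merge 39/334 + 20/167 → 79/334
merge 23/167 + 47/334 → 93/334
merge 47/334 + 57/334 → 52/167
merge 29/167 + 79/334 → 137/334
merge 93/334 + 52/167 → 197/334
merge 137/334 + 197/334 → 1
L = 20/167 + 79/334 + 93/334 + 52/167 + 137/334 + 197/334 + 1 = 492/167 ≈ 2.946 bits/symbol.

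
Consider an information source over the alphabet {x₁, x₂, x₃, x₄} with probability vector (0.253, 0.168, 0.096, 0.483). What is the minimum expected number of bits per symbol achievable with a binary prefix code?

Repeatedly combine the two least-probable nodes; the expected code length is the sum of the merged weights.
merge 12/125 + 21/125 → 33/125
merge 253/1000 + 33/125 → 517/1000
merge 483/1000 + 517/1000 → 1
L = 33/125 + 517/1000 + 1 = 1781/1000 = 1.781 bits/symbol.

1.781 bits/symbol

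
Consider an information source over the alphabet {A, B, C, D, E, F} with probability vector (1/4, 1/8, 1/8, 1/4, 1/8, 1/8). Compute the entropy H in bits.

2.5 bits

Each probability is a power of 1/2, so log₂(1/p) is an integer.
H = Σ p·log₂(1/p) = 1/4·2 + 1/8·3 + 1/8·3 + 1/4·2 + 1/8·3 + 1/8·3 = 2.5 bits.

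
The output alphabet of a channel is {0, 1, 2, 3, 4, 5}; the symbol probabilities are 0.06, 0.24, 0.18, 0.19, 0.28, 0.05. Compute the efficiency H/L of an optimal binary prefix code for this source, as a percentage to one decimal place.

Entropy H = −Σ p log₂ p ≈ 2.3685 bits.
Huffman merges: 1/20+3/50→11/100; 11/100+9/50→29/100; 19/100+6/25→43/100; 7/25+29/100→57/100; 43/100+57/100→1. L = 12/5 ≈ 2.4000.
Efficiency = H/L = 2.3685/2.4000 = 98.7%.

98.7%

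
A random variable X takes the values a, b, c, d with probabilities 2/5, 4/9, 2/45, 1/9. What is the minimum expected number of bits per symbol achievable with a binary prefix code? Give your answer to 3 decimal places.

Repeatedly combine the two least-probable nodes; the expected code length is the sum of the merged weights.
merge 2/45 + 1/9 → 7/45
merge 7/45 + 2/5 → 5/9
merge 4/9 + 5/9 → 1
L = 7/45 + 5/9 + 1 = 77/45 ≈ 1.711 bits/symbol.

1.711 bits/symbol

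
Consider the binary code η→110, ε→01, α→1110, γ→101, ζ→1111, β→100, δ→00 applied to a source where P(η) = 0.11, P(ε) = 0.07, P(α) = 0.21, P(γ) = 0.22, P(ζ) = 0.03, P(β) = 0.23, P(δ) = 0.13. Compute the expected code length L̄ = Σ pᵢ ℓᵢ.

L̄ = Σ pᵢ·ℓᵢ = 0.11·3 + 0.07·2 + 0.21·4 + 0.22·3 + 0.03·4 + 0.23·3 + 0.13·2 = 3.04 bits/symbol.

3.04 bits/symbol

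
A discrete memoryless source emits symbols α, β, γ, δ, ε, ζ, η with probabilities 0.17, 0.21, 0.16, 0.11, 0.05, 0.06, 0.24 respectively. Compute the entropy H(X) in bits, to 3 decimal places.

H = −Σ pᵢ log₂ pᵢ.
−0.17·log₂(0.17) = 0.4346
−0.21·log₂(0.21) = 0.4728
−0.16·log₂(0.16) = 0.4230
−0.11·log₂(0.11) = 0.3503
−0.05·log₂(0.05) = 0.2161
−0.06·log₂(0.06) = 0.2435
−0.24·log₂(0.24) = 0.4941
Sum ≈ 2.6345 → 2.634 bits.

2.634 bits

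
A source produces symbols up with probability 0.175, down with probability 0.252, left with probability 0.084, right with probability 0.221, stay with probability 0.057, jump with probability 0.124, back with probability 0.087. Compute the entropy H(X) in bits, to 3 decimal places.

H = −Σ pᵢ log₂ pᵢ.
−0.175·log₂(0.175) = 0.4401
−0.252·log₂(0.252) = 0.5011
−0.084·log₂(0.084) = 0.3002
−0.221·log₂(0.221) = 0.4813
−0.057·log₂(0.057) = 0.2356
−0.124·log₂(0.124) = 0.3734
−0.087·log₂(0.087) = 0.3065
Sum ≈ 2.6381 → 2.638 bits.

2.638 bits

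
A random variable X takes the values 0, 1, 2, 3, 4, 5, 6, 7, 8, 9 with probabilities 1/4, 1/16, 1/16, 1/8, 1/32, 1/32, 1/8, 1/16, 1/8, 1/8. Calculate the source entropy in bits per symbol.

3.0625 bits

Each probability is a power of 1/2, so log₂(1/p) is an integer.
H = Σ p·log₂(1/p) = 1/4·2 + 1/16·4 + 1/16·4 + 1/8·3 + 1/32·5 + 1/32·5 + 1/8·3 + 1/16·4 + 1/8·3 + 1/8·3 = 3.0625 bits.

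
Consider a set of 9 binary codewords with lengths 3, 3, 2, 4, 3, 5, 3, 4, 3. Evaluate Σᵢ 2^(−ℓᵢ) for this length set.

With common denominator 2^5 = 32: Σ 2^(−ℓᵢ) = 4/32 + 4/32 + 8/32 + 2/32 + 4/32 + 1/32 + 4/32 + 2/32 + 4/32 = 33/32 = 1.03125.

1.03125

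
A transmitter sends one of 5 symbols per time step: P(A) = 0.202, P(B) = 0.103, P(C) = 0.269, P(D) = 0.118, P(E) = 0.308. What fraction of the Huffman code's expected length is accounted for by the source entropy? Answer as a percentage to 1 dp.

Entropy H = −Σ p log₂ p ≈ 2.2006 bits.
Huffman merges: 103/1000+59/500→221/1000; 101/500+221/1000→423/1000; 269/1000+77/250→577/1000; 423/1000+577/1000→1. L = 2221/1000 ≈ 2.2210.
Efficiency = H/L = 2.2006/2.2210 = 99.1%.

99.1%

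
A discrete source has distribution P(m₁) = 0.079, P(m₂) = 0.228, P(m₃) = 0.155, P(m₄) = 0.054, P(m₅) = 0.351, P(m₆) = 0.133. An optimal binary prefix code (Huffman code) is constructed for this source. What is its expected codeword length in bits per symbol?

2.399 bits/symbol

Repeatedly combine the two least-probable nodes; the expected code length is the sum of the merged weights.
merge 27/500 + 79/1000 → 133/1000
merge 133/1000 + 133/1000 → 133/500
merge 31/200 + 57/250 → 383/1000
merge 133/500 + 351/1000 → 617/1000
merge 383/1000 + 617/1000 → 1
L = 133/1000 + 133/500 + 383/1000 + 617/1000 + 1 = 2399/1000 = 2.399 bits/symbol.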